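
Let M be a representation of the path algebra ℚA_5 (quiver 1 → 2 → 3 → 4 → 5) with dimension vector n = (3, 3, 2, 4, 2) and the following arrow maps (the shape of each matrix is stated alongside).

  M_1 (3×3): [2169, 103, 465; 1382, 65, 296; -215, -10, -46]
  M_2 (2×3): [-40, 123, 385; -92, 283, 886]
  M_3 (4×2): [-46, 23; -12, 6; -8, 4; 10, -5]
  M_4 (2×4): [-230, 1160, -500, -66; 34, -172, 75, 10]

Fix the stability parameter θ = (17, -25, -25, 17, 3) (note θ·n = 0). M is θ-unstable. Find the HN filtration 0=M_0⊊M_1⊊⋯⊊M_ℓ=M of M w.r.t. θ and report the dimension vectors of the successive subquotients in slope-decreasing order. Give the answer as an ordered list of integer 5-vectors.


Interval decomposition of M: I[1,2], I[1,3], I[1,4], I[4,4], I[4,5]^2.
HN type (ℓ=4): μ^(1)=17; μ^(2)=10; μ^(3)=-4; μ^(4)=-11

((0, 0, 0, 2, 0); (0, 0, 0, 2, 2); (1, 1, 0, 0, 0); (2, 2, 2, 0, 0))


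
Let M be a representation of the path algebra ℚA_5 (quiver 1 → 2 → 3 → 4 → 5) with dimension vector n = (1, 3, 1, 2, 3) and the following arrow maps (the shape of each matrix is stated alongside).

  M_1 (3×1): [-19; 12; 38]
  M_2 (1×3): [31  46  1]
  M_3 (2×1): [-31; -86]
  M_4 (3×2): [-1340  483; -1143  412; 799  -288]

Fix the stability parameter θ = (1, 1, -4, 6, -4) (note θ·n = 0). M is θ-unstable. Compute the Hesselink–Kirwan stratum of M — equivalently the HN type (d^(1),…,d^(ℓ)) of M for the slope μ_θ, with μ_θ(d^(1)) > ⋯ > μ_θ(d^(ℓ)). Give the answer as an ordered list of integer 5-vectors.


Via rank(M_{q-1}∘⋯∘M_p): M ≅ I[1,5], I[2,2]^2, I[4,5], I[5,5].
μ_θ-semistable layers: μ^(1)=1; μ^(2)=-2/3; μ^(3)=-4

((0, 2, 0, 2, 2); (1, 1, 1, 0, 0); (0, 0, 0, 0, 1))


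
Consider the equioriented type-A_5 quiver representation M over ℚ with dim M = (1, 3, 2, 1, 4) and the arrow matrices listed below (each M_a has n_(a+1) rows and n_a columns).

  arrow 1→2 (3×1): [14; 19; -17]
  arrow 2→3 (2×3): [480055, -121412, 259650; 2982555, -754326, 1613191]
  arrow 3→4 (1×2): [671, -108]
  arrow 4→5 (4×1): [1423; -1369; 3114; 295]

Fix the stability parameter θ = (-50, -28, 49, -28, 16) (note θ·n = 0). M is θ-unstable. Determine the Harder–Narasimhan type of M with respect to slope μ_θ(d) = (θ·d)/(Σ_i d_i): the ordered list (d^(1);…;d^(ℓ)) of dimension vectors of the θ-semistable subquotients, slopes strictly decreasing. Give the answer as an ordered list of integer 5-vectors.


Interval decomposition of M: I[1,3], I[2,2], I[2,5], I[5,5]^3.
HN type (ℓ=5): μ^(1)=49; μ^(2)=16; μ^(3)=21/2; μ^(4)=-28; μ^(5)=-50

((0, 0, 1, 0, 0); (0, 0, 0, 0, 4); (0, 0, 1, 1, 0); (0, 3, 0, 0, 0); (1, 0, 0, 0, 0))


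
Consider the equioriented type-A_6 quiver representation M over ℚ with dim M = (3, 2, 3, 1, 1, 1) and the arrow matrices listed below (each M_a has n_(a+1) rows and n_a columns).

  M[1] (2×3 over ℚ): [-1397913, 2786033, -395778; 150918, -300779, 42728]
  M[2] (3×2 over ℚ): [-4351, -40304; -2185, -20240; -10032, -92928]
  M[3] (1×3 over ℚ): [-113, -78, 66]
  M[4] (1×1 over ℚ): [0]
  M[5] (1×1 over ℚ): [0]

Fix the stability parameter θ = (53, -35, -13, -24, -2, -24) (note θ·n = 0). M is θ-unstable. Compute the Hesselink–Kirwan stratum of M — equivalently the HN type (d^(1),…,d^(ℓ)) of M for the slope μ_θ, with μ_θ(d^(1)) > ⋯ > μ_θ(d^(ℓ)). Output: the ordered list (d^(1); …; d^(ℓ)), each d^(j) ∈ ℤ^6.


Via rank(M_{q-1}∘⋯∘M_p): M ≅ I[1,1], I[1,2], I[1,4], I[3,3]^2, I[5,5], I[6,6].
μ_θ-semistable layers: μ^(1)=53; μ^(2)=9; μ^(3)=-2; μ^(4)=-19/4; μ^(5)=-13; μ^(6)=-24

((1, 0, 0, 0, 0, 0); (1, 1, 0, 0, 0, 0); (0, 0, 0, 0, 1, 0); (1, 1, 1, 1, 0, 0); (0, 0, 2, 0, 0, 0); (0, 0, 0, 0, 0, 1))


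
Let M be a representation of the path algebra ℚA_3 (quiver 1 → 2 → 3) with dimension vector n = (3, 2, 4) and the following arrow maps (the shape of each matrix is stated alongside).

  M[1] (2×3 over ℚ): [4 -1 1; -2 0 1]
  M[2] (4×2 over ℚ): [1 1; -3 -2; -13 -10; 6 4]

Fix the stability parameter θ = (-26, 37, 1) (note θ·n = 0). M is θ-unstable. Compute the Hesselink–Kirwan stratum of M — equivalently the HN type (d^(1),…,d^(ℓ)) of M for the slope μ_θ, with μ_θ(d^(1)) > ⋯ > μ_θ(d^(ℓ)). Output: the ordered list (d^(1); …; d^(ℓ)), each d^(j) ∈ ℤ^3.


Barcode: M ≅ I[1,1], I[1,3]^2, I[3,3]^2. HN layers by μ_θ (3 steps, strictly decreasing):
  μ^(1)=19; μ^(2)=1; μ^(3)=-26

((0, 2, 2); (0, 0, 2); (3, 0, 0))


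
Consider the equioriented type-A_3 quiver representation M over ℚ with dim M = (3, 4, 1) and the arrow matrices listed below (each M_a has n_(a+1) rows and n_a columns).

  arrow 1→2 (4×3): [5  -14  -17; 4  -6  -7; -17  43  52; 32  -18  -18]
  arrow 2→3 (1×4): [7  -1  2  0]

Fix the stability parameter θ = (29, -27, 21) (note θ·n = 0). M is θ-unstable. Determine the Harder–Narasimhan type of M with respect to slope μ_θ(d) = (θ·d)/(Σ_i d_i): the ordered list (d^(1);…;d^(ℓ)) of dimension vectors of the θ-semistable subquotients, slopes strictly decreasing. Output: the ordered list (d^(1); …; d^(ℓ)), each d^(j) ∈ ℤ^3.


Interval decomposition of M: I[1,2]^2, I[1,3], I[2,2].
HN type (ℓ=3): μ^(1)=21; μ^(2)=1; μ^(3)=-27

((0, 0, 1); (3, 3, 0); (0, 1, 0))


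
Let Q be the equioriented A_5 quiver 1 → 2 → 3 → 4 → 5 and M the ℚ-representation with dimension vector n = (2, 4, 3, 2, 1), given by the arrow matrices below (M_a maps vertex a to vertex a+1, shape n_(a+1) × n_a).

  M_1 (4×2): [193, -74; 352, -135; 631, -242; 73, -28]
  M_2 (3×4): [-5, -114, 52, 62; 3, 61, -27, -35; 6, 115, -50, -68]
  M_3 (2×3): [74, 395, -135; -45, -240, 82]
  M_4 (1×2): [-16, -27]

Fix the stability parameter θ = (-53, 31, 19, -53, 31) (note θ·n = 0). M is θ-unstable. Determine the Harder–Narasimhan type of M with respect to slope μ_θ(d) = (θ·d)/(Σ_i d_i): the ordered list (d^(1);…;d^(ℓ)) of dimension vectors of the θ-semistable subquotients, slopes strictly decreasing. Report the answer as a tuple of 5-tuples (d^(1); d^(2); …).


Barcode: M ≅ I[1,3], I[1,5], I[2,2], I[2,4]. HN layers by μ_θ (4 steps, strictly decreasing):
  μ^(1)=31; μ^(2)=25; μ^(3)=-1; μ^(4)=-53

((0, 1, 0, 0, 1); (0, 1, 1, 0, 0); (0, 2, 2, 2, 0); (2, 0, 0, 0, 0))


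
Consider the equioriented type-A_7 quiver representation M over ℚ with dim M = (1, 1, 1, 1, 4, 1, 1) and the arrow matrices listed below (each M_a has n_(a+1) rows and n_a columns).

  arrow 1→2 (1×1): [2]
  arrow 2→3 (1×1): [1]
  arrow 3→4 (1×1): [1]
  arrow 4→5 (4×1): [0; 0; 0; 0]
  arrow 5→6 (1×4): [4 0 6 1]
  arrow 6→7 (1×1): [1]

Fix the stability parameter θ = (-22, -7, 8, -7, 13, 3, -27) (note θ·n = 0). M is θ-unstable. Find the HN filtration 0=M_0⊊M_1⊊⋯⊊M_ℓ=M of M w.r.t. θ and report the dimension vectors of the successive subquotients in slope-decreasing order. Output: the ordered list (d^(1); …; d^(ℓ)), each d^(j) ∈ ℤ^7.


Interval decomposition of M: I[1,4], I[5,5]^3, I[5,7].
HN type (ℓ=5): μ^(1)=13; μ^(2)=1/2; μ^(3)=-11/3; μ^(4)=-7; μ^(5)=-22

((0, 0, 0, 0, 3, 0, 0); (0, 0, 1, 1, 0, 0, 0); (0, 0, 0, 0, 1, 1, 1); (0, 1, 0, 0, 0, 0, 0); (1, 0, 0, 0, 0, 0, 0))


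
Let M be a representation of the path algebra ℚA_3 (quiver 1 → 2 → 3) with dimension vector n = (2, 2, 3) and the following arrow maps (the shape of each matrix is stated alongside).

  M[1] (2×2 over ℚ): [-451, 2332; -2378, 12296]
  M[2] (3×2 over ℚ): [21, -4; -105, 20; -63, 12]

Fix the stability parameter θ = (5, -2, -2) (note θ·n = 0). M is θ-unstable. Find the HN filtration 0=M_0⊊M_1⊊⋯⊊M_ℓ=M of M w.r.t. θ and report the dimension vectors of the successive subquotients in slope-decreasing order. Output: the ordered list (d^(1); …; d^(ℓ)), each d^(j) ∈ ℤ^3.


Interval decomposition of M: I[1,1], I[1,3], I[2,2], I[3,3]^2.
HN type (ℓ=3): μ^(1)=5; μ^(2)=1/3; μ^(3)=-2

((1, 0, 0); (1, 1, 1); (0, 1, 2))


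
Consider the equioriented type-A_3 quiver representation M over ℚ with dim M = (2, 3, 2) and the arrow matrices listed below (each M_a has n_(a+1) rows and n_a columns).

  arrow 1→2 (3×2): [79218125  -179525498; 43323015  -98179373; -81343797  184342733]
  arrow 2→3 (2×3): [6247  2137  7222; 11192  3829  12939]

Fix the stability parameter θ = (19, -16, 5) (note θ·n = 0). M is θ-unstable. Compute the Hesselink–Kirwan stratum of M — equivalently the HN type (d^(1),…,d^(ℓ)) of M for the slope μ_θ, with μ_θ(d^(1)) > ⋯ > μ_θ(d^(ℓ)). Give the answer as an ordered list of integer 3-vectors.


Interval decomposition of M: I[1,3]^2, I[2,2].
HN type (ℓ=3): μ^(1)=5; μ^(2)=3/2; μ^(3)=-16

((0, 0, 2); (2, 2, 0); (0, 1, 0))


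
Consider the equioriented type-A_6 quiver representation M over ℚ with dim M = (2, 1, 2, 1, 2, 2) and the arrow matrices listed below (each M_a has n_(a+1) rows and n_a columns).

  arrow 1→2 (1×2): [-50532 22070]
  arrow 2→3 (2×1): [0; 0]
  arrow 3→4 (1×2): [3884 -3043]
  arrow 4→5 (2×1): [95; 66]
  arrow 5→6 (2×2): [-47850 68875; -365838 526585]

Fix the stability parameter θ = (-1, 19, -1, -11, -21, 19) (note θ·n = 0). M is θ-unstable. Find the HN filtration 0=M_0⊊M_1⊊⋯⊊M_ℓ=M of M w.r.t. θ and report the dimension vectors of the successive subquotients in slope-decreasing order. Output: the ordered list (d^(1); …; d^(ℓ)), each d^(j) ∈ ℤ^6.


Barcode: M ≅ I[1,1], I[1,2], I[3,3], I[3,5], I[5,6], I[6,6]. HN layers by μ_θ (4 steps, strictly decreasing):
  μ^(1)=19; μ^(2)=-1; μ^(3)=-11; μ^(4)=-21

((0, 1, 0, 0, 0, 2); (2, 0, 1, 0, 0, 0); (0, 0, 1, 1, 1, 0); (0, 0, 0, 0, 1, 0))


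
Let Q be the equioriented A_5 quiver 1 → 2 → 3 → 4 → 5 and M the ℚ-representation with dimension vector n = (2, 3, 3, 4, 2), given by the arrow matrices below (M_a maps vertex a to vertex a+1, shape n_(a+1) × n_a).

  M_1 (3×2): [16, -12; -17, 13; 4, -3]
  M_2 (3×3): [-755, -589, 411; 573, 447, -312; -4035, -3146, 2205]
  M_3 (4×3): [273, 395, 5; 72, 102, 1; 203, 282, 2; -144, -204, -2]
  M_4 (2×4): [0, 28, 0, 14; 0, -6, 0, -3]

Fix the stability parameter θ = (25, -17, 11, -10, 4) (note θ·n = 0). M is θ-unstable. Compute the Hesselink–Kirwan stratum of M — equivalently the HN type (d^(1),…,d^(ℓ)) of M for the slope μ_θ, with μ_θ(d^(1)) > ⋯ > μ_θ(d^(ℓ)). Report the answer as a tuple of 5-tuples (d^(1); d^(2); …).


Barcode: M ≅ I[1,4]^2, I[2,4], I[4,5], I[5,5]. HN layers by μ_θ (5 steps, strictly decreasing):
  μ^(1)=4; μ^(2)=9/4; μ^(3)=1/2; μ^(4)=-10; μ^(5)=-17

((0, 0, 0, 0, 2); (2, 2, 2, 2, 0); (0, 0, 1, 1, 0); (0, 0, 0, 1, 0); (0, 1, 0, 0, 0))


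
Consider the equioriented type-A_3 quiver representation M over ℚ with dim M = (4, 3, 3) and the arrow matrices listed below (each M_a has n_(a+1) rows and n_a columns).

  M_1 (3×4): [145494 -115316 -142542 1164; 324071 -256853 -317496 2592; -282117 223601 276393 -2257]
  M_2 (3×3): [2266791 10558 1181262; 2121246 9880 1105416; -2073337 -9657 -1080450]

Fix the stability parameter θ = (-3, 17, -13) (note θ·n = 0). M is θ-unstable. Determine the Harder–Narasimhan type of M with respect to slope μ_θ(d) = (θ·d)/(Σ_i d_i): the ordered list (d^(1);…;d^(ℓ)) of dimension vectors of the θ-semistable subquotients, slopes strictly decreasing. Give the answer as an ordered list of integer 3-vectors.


Interval decomposition of M: I[1,1], I[1,3]^3.
HN type (ℓ=2): μ^(1)=2; μ^(2)=-3

((0, 3, 3); (4, 0, 0))


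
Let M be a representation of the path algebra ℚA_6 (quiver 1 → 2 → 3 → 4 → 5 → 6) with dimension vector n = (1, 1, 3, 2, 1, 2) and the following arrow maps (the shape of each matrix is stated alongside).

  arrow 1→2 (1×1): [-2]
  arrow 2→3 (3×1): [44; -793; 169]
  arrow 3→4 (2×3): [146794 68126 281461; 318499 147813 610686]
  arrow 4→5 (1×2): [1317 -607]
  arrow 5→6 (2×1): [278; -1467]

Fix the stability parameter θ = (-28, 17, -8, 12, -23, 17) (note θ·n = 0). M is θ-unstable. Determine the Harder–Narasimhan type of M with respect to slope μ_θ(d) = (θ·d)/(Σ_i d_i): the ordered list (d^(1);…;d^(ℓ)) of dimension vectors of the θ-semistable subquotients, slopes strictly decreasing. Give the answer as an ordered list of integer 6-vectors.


Via rank(M_{q-1}∘⋯∘M_p): M ≅ I[1,6], I[3,3], I[3,4], I[6,6].
μ_θ-semistable layers: μ^(1)=17; μ^(2)=12; μ^(3)=-1/2; μ^(4)=-8; μ^(5)=-28

((0, 0, 0, 0, 0, 2); (0, 0, 0, 1, 0, 0); (0, 1, 1, 1, 1, 0); (0, 0, 2, 0, 0, 0); (1, 0, 0, 0, 0, 0))


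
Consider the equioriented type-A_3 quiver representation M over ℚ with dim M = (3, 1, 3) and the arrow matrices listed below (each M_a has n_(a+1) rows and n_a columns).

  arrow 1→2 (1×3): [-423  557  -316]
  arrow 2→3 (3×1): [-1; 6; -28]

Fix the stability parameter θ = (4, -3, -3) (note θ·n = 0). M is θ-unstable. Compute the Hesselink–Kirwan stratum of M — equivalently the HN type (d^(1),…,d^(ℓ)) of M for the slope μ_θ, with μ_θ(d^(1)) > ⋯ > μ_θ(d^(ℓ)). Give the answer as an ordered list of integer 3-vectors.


Interval decomposition of M: I[1,1]^2, I[1,3], I[3,3]^2.
HN type (ℓ=3): μ^(1)=4; μ^(2)=-2/3; μ^(3)=-3

((2, 0, 0); (1, 1, 1); (0, 0, 2))


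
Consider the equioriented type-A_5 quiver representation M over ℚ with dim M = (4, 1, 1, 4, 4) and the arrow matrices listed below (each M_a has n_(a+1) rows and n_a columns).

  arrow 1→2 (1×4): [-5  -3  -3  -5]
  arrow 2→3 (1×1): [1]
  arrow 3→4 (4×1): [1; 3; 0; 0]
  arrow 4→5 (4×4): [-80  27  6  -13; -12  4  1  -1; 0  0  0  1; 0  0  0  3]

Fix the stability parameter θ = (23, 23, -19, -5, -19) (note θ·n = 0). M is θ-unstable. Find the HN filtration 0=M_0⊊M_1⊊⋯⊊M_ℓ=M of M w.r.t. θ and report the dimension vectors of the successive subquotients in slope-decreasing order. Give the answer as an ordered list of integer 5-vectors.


Interval decomposition of M: I[1,1]^3, I[1,5], I[4,4], I[4,5]^2, I[5,5].
HN type (ℓ=5): μ^(1)=23; μ^(2)=3/5; μ^(3)=-5; μ^(4)=-12; μ^(5)=-19

((3, 0, 0, 0, 0); (1, 1, 1, 1, 1); (0, 0, 0, 1, 0); (0, 0, 0, 2, 2); (0, 0, 0, 0, 1))


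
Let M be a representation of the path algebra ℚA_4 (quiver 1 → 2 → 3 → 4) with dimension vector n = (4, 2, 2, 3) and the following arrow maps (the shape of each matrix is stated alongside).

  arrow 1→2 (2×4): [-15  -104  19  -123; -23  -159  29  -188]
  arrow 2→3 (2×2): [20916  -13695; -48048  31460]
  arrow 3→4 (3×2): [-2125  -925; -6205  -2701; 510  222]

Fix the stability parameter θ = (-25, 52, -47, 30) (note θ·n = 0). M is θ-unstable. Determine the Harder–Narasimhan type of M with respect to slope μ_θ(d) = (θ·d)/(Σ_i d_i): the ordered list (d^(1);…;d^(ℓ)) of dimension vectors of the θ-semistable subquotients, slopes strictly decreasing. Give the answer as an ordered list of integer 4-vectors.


Interval decomposition of M: I[1,1]^2, I[1,2], I[1,4], I[3,3], I[4,4]^2.
HN type (ℓ=5): μ^(1)=52; μ^(2)=30; μ^(3)=5/2; μ^(4)=-25; μ^(5)=-47

((0, 1, 0, 0); (0, 0, 0, 3); (0, 1, 1, 0); (4, 0, 0, 0); (0, 0, 1, 0))


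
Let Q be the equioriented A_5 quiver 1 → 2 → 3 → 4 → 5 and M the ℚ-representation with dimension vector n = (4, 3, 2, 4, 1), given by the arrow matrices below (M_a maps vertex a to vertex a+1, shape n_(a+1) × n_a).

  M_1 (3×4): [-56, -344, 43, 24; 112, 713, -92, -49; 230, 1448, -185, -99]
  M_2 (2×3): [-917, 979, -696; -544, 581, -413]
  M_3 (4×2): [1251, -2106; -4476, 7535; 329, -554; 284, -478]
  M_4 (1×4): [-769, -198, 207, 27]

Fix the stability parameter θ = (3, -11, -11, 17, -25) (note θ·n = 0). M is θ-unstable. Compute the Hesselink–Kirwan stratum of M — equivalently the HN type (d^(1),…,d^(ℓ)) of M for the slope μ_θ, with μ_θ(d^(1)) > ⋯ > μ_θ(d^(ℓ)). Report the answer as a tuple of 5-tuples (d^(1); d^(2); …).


Interval decomposition of M: I[1,1], I[1,2], I[1,4]^2, I[4,4], I[4,5].
HN type (ℓ=4): μ^(1)=17; μ^(2)=3; μ^(3)=-4; μ^(4)=-19/3

((0, 0, 0, 3, 0); (1, 0, 0, 0, 0); (1, 1, 0, 1, 1); (2, 2, 2, 0, 0))


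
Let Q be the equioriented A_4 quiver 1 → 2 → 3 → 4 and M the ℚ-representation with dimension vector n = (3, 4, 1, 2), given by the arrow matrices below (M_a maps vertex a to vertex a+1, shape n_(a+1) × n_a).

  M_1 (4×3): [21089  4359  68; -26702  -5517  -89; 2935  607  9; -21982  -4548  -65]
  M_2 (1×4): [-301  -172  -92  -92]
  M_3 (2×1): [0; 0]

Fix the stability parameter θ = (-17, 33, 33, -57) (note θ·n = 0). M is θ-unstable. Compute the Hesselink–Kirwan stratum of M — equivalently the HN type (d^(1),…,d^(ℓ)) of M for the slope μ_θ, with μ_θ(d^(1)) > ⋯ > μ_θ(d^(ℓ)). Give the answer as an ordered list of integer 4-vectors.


Interval decomposition of M: I[1,2]^2, I[1,3], I[2,2], I[4,4]^2.
HN type (ℓ=3): μ^(1)=33; μ^(2)=-17; μ^(3)=-57

((0, 4, 1, 0); (3, 0, 0, 0); (0, 0, 0, 2))


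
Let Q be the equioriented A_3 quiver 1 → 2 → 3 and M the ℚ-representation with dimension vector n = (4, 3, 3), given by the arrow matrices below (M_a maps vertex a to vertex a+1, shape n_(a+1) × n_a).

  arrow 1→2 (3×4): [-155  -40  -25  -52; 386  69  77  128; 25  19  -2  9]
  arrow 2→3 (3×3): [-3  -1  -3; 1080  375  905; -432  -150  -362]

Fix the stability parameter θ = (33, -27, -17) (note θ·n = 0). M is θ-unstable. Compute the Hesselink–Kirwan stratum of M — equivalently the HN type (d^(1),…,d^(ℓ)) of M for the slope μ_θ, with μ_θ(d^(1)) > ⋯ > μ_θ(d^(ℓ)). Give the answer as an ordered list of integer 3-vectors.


Barcode: M ≅ I[1,1], I[1,2], I[1,3]^2, I[3,3]. HN layers by μ_θ (4 steps, strictly decreasing):
  μ^(1)=33; μ^(2)=3; μ^(3)=-11/3; μ^(4)=-17

((1, 0, 0); (1, 1, 0); (2, 2, 2); (0, 0, 1))


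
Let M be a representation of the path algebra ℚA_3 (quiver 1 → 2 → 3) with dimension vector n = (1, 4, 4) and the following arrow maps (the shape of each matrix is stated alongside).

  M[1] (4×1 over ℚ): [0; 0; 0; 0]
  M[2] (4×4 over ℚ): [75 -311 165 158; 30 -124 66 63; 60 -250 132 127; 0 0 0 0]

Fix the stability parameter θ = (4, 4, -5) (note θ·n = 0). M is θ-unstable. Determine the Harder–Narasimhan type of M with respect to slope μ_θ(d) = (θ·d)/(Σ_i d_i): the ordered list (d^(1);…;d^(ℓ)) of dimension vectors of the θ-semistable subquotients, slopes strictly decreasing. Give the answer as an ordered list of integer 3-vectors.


Barcode: M ≅ I[1,1], I[2,2]^2, I[2,3]^2, I[3,3]^2. HN layers by μ_θ (3 steps, strictly decreasing):
  μ^(1)=4; μ^(2)=-1/2; μ^(3)=-5

((1, 2, 0); (0, 2, 2); (0, 0, 2))


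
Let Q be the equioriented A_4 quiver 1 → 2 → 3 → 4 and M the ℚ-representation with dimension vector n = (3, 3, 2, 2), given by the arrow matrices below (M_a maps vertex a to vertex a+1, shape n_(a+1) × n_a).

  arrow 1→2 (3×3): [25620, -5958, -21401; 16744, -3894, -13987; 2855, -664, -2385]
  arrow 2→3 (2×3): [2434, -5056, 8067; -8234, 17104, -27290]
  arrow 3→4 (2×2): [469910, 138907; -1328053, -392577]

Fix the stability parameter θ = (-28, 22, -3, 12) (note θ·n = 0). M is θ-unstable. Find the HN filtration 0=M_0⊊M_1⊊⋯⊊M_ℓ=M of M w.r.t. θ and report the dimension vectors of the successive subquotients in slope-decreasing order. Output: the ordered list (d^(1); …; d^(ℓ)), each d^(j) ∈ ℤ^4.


Barcode: M ≅ I[1,2], I[1,4]^2. HN layers by μ_θ (4 steps, strictly decreasing):
  μ^(1)=22; μ^(2)=12; μ^(3)=19/2; μ^(4)=-28

((0, 1, 0, 0); (0, 0, 0, 2); (0, 2, 2, 0); (3, 0, 0, 0))


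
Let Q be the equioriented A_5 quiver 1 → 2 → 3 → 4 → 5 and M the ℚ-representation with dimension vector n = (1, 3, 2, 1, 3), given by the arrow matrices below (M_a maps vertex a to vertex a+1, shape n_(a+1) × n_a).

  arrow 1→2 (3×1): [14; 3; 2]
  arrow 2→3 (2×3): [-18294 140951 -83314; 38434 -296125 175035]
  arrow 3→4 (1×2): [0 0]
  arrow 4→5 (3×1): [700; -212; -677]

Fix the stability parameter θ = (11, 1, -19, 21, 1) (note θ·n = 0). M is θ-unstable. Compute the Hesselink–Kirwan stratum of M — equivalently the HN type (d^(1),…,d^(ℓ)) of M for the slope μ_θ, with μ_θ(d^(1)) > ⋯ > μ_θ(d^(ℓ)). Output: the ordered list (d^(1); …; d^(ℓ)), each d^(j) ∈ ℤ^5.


Via rank(M_{q-1}∘⋯∘M_p): M ≅ I[1,3], I[2,2], I[2,3], I[4,5], I[5,5]^2.
μ_θ-semistable layers: μ^(1)=11; μ^(2)=1; μ^(3)=-7/3; μ^(4)=-9

((0, 0, 0, 1, 1); (0, 1, 0, 0, 2); (1, 1, 1, 0, 0); (0, 1, 1, 0, 0))


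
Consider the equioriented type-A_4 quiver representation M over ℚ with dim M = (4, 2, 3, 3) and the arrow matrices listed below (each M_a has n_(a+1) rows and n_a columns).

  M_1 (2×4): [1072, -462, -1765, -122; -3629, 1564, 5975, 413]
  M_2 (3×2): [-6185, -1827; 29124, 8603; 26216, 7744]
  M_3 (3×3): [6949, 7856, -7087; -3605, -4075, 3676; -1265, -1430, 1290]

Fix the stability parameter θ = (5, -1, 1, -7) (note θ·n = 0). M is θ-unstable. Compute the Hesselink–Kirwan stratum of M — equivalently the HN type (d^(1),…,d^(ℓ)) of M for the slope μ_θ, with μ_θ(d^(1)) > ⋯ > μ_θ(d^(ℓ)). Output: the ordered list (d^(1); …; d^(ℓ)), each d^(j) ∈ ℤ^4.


Interval decomposition of M: I[1,1]^2, I[1,4]^2, I[3,4].
HN type (ℓ=3): μ^(1)=5; μ^(2)=-1/2; μ^(3)=-3

((2, 0, 0, 0); (2, 2, 2, 2); (0, 0, 1, 1))


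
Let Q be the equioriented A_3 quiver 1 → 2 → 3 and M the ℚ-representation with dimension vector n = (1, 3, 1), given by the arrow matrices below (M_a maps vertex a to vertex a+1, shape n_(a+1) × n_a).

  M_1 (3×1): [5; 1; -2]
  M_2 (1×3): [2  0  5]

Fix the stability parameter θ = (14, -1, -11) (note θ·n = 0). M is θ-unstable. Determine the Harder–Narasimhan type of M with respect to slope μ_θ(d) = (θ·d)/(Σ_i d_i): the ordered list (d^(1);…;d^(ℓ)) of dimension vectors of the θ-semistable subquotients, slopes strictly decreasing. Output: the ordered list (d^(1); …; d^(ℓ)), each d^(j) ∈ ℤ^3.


Interval decomposition of M: I[1,2], I[2,2], I[2,3].
HN type (ℓ=3): μ^(1)=13/2; μ^(2)=-1; μ^(3)=-6

((1, 1, 0); (0, 1, 0); (0, 1, 1))


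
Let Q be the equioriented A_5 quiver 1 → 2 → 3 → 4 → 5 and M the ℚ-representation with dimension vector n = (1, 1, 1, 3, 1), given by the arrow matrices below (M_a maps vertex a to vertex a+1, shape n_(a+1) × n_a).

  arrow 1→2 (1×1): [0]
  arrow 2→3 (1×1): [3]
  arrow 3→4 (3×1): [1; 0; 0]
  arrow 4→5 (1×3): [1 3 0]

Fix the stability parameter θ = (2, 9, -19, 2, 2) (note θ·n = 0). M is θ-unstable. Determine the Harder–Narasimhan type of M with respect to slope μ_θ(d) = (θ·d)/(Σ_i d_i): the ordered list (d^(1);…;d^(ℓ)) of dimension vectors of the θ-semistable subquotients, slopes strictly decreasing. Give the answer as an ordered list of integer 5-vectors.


Interval decomposition of M: I[1,1], I[2,5], I[4,4]^2.
HN type (ℓ=2): μ^(1)=2; μ^(2)=-5

((1, 0, 0, 3, 1); (0, 1, 1, 0, 0))


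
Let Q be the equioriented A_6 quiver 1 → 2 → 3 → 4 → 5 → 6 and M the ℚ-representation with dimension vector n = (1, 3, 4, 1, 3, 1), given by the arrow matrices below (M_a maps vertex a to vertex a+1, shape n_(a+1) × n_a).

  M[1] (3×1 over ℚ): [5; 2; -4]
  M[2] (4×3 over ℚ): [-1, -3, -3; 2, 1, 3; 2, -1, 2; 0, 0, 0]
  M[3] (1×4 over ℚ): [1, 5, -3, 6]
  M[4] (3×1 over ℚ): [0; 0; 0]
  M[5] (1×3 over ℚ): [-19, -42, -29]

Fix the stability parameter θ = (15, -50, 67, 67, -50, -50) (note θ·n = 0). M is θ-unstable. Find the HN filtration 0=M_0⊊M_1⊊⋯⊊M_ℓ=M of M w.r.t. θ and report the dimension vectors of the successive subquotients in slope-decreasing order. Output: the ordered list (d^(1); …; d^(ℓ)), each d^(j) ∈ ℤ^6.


Barcode: M ≅ I[1,4], I[2,3]^2, I[3,3], I[5,5]^2, I[5,6]. HN layers by μ_θ (3 steps, strictly decreasing):
  μ^(1)=67; μ^(2)=-35/2; μ^(3)=-50

((0, 0, 4, 1, 0, 0); (1, 1, 0, 0, 0, 0); (0, 2, 0, 0, 3, 1))


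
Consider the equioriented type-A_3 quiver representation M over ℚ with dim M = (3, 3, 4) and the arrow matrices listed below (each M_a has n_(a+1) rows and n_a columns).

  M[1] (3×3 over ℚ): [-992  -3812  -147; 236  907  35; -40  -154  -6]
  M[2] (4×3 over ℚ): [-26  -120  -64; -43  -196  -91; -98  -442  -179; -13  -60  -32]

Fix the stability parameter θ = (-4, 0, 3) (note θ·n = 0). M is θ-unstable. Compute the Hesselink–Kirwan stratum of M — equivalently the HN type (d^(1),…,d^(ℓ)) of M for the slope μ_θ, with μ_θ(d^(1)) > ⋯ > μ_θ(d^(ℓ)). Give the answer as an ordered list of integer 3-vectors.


Interval decomposition of M: I[1,1], I[1,3]^2, I[2,3], I[3,3].
HN type (ℓ=3): μ^(1)=3; μ^(2)=0; μ^(3)=-4

((0, 0, 4); (0, 3, 0); (3, 0, 0))


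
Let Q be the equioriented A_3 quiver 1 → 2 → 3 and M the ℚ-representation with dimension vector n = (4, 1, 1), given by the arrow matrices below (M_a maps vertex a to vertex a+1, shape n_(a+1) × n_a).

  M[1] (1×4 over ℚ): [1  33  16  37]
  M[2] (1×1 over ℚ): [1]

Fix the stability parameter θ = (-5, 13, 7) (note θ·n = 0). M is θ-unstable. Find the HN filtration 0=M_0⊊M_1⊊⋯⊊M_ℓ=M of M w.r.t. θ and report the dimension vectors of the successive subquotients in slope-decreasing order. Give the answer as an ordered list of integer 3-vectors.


Interval decomposition of M: I[1,1]^3, I[1,3].
HN type (ℓ=2): μ^(1)=10; μ^(2)=-5

((0, 1, 1); (4, 0, 0))


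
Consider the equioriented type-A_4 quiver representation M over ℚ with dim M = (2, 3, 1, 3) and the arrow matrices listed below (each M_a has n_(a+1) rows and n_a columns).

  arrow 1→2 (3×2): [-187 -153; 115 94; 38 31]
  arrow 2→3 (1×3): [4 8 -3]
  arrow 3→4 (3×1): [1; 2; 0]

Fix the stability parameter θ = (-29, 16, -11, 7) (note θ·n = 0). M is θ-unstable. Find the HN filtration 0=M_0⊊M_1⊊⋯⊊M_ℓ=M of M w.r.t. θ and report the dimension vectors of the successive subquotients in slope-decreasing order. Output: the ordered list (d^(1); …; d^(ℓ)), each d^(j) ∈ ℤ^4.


Via rank(M_{q-1}∘⋯∘M_p): M ≅ I[1,2], I[1,4], I[2,2], I[4,4]^2.
μ_θ-semistable layers: μ^(1)=16; μ^(2)=7; μ^(3)=5/2; μ^(4)=-29

((0, 2, 0, 0); (0, 0, 0, 3); (0, 1, 1, 0); (2, 0, 0, 0))


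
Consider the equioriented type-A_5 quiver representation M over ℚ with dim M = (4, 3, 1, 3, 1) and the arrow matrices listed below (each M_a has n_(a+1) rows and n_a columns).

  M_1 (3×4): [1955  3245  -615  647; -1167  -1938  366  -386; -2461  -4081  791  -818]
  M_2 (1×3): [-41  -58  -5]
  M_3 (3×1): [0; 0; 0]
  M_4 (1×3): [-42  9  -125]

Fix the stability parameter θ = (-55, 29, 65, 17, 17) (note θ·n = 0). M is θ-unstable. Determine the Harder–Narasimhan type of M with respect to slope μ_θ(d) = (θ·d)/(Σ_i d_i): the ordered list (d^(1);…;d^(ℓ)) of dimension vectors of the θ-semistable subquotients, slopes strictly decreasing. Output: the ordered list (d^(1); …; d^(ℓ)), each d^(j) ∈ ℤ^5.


Interval decomposition of M: I[1,1], I[1,2]^2, I[1,3], I[4,4]^2, I[4,5].
HN type (ℓ=4): μ^(1)=65; μ^(2)=29; μ^(3)=17; μ^(4)=-55

((0, 0, 1, 0, 0); (0, 3, 0, 0, 0); (0, 0, 0, 3, 1); (4, 0, 0, 0, 0))


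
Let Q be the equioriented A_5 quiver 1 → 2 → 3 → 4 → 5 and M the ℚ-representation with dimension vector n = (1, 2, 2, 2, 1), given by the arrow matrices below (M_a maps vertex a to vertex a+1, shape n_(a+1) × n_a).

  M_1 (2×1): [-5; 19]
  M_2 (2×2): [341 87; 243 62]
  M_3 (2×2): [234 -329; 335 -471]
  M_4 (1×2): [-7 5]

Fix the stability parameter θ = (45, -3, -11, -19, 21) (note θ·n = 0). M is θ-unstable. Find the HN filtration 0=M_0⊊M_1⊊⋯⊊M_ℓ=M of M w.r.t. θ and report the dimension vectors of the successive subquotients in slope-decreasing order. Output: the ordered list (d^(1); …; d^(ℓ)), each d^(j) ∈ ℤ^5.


Barcode: M ≅ I[1,4], I[2,5]. HN layers by μ_θ (3 steps, strictly decreasing):
  μ^(1)=21; μ^(2)=3; μ^(3)=-11

((0, 0, 0, 0, 1); (1, 1, 1, 1, 0); (0, 1, 1, 1, 0))


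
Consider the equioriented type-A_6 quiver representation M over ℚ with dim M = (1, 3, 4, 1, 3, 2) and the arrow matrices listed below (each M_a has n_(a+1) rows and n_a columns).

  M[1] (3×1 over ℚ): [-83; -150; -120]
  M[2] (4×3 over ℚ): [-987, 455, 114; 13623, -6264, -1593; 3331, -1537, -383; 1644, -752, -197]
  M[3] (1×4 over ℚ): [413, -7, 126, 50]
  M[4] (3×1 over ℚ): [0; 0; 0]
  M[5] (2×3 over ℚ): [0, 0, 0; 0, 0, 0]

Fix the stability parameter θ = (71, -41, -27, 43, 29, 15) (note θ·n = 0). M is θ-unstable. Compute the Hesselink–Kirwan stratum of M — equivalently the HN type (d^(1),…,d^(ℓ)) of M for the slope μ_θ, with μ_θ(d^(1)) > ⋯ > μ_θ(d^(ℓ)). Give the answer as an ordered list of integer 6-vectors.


Barcode: M ≅ I[1,4], I[2,3]^2, I[3,3], I[5,5]^3, I[6,6]^2. HN layers by μ_θ (6 steps, strictly decreasing):
  μ^(1)=43; μ^(2)=29; μ^(3)=15; μ^(4)=1; μ^(5)=-27; μ^(6)=-41

((0, 0, 0, 1, 0, 0); (0, 0, 0, 0, 3, 0); (0, 0, 0, 0, 0, 2); (1, 1, 1, 0, 0, 0); (0, 0, 3, 0, 0, 0); (0, 2, 0, 0, 0, 0))


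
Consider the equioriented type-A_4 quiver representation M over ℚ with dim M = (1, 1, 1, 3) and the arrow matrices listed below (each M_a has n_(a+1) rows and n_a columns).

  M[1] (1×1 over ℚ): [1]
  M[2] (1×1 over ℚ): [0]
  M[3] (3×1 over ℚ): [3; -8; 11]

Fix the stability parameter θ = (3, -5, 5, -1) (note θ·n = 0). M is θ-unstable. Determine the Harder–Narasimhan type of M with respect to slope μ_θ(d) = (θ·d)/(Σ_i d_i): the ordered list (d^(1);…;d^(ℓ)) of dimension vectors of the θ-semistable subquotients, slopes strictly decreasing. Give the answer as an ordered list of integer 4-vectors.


Barcode: M ≅ I[1,2], I[3,4], I[4,4]^2. HN layers by μ_θ (2 steps, strictly decreasing):
  μ^(1)=2; μ^(2)=-1

((0, 0, 1, 1); (1, 1, 0, 2))


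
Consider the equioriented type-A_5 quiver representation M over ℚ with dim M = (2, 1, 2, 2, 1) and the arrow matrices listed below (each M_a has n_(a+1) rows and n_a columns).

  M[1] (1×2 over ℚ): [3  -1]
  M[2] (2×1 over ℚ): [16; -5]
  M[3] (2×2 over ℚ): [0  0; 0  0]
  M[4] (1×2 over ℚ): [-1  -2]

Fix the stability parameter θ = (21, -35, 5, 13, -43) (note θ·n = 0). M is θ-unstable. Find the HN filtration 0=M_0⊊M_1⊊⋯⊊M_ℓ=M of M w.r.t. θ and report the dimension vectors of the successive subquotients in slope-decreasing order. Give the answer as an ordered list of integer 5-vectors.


Barcode: M ≅ I[1,1], I[1,3], I[3,3], I[4,4], I[4,5]. HN layers by μ_θ (5 steps, strictly decreasing):
  μ^(1)=21; μ^(2)=13; μ^(3)=5; μ^(4)=-7; μ^(5)=-15

((1, 0, 0, 0, 0); (0, 0, 0, 1, 0); (0, 0, 2, 0, 0); (1, 1, 0, 0, 0); (0, 0, 0, 1, 1))


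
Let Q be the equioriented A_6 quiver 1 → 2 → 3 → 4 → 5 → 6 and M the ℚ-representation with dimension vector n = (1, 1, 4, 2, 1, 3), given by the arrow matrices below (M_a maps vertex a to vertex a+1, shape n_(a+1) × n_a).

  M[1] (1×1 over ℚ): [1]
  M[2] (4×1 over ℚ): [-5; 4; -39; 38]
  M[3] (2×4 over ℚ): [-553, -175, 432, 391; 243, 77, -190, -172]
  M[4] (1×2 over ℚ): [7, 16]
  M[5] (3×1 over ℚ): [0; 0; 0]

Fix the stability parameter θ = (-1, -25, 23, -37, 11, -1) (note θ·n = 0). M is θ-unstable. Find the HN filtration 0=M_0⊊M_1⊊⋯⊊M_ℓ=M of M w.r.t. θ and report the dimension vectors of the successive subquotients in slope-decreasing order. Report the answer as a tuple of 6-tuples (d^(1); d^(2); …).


Interval decomposition of M: I[1,5], I[3,3]^2, I[3,4], I[6,6]^3.
HN type (ℓ=5): μ^(1)=23; μ^(2)=11; μ^(3)=-1; μ^(4)=-7; μ^(5)=-13

((0, 0, 2, 0, 0, 0); (0, 0, 0, 0, 1, 0); (0, 0, 0, 0, 0, 3); (0, 0, 2, 2, 0, 0); (1, 1, 0, 0, 0, 0))


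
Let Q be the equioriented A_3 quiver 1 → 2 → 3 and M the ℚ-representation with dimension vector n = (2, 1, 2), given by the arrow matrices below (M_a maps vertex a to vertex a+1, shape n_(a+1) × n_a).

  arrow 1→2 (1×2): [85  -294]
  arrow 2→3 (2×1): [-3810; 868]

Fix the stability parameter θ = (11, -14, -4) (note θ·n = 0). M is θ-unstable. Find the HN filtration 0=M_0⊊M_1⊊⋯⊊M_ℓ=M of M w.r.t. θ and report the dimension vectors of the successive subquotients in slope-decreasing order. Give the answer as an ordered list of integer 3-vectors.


Barcode: M ≅ I[1,1], I[1,3], I[3,3]. HN layers by μ_θ (3 steps, strictly decreasing):
  μ^(1)=11; μ^(2)=-7/3; μ^(3)=-4

((1, 0, 0); (1, 1, 1); (0, 0, 1))


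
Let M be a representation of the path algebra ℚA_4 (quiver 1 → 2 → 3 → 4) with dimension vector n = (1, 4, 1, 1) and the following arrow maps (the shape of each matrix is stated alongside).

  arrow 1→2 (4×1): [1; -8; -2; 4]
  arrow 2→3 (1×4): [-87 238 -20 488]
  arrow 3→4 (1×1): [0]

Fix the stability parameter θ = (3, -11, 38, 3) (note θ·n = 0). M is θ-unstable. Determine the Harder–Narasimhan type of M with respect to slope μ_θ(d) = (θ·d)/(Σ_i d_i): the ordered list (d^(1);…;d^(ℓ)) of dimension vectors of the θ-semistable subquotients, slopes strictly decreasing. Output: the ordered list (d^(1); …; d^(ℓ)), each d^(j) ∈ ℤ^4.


Via rank(M_{q-1}∘⋯∘M_p): M ≅ I[1,3], I[2,2]^3, I[4,4].
μ_θ-semistable layers: μ^(1)=38; μ^(2)=3; μ^(3)=-4; μ^(4)=-11

((0, 0, 1, 0); (0, 0, 0, 1); (1, 1, 0, 0); (0, 3, 0, 0))


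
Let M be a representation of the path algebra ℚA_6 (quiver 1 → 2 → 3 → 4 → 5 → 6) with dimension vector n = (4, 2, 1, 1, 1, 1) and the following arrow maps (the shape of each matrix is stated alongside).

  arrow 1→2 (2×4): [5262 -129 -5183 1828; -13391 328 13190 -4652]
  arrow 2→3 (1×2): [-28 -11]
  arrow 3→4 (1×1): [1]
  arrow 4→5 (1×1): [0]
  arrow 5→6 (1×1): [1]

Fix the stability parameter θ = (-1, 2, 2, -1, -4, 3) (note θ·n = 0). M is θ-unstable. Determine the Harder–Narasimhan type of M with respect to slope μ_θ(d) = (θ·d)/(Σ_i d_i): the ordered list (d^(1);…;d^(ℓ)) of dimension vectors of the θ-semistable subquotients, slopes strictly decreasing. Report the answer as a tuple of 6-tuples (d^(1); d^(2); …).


Barcode: M ≅ I[1,1]^2, I[1,2], I[1,4], I[5,6]. HN layers by μ_θ (5 steps, strictly decreasing):
  μ^(1)=3; μ^(2)=2; μ^(3)=1; μ^(4)=-1; μ^(5)=-4

((0, 0, 0, 0, 0, 1); (0, 1, 0, 0, 0, 0); (0, 1, 1, 1, 0, 0); (4, 0, 0, 0, 0, 0); (0, 0, 0, 0, 1, 0))


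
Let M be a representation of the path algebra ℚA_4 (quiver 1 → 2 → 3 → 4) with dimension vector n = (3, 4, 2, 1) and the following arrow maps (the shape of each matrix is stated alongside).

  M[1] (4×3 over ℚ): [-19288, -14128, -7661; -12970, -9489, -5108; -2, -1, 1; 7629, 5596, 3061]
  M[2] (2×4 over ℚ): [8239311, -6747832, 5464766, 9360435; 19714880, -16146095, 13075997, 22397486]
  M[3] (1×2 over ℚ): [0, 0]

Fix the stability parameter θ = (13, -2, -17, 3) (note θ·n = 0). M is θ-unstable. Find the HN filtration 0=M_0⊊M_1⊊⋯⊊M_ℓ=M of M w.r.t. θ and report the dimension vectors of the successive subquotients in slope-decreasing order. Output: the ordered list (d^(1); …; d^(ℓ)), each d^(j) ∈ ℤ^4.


Via rank(M_{q-1}∘⋯∘M_p): M ≅ I[1,2], I[1,3]^2, I[2,2], I[4,4].
μ_θ-semistable layers: μ^(1)=11/2; μ^(2)=3; μ^(3)=-2

((1, 1, 0, 0); (0, 0, 0, 1); (2, 3, 2, 0))


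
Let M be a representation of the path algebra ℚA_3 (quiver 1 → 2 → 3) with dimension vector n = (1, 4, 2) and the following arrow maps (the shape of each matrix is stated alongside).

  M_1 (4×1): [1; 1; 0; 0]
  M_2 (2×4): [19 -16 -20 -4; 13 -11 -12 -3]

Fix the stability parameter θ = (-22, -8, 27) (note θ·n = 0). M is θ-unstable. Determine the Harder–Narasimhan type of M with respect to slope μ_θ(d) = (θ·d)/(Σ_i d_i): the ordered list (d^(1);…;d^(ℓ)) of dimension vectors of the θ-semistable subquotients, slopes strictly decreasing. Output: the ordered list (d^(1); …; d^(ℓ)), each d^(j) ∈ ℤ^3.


Via rank(M_{q-1}∘⋯∘M_p): M ≅ I[1,3], I[2,2]^2, I[2,3].
μ_θ-semistable layers: μ^(1)=27; μ^(2)=-8; μ^(3)=-22

((0, 0, 2); (0, 4, 0); (1, 0, 0))


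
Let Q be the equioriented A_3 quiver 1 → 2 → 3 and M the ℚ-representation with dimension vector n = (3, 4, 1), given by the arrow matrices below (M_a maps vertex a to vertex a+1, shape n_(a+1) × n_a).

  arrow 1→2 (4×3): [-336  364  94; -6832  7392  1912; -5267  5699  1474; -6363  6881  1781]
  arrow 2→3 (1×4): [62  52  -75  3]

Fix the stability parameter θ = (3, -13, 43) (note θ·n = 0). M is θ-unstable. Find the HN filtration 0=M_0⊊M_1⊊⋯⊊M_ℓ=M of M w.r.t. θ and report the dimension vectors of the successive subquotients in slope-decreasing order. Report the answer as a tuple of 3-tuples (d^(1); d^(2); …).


Via rank(M_{q-1}∘⋯∘M_p): M ≅ I[1,1], I[1,2], I[1,3], I[2,2]^2.
μ_θ-semistable layers: μ^(1)=43; μ^(2)=3; μ^(3)=-5; μ^(4)=-13

((0, 0, 1); (1, 0, 0); (2, 2, 0); (0, 2, 0))


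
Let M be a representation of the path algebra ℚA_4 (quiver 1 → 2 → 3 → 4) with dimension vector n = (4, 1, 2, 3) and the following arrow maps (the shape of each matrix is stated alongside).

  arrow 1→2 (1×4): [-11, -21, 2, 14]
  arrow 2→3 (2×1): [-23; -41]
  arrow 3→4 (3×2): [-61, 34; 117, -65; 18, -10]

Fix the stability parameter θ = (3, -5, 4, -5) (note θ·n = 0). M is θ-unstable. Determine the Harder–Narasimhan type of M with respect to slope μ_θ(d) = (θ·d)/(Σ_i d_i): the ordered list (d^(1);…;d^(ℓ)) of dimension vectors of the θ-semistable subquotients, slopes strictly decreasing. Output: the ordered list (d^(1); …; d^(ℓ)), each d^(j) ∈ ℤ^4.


Barcode: M ≅ I[1,1]^3, I[1,4], I[3,4], I[4,4]. HN layers by μ_θ (4 steps, strictly decreasing):
  μ^(1)=3; μ^(2)=-1/2; μ^(3)=-1; μ^(4)=-5

((3, 0, 0, 0); (0, 0, 2, 2); (1, 1, 0, 0); (0, 0, 0, 1))


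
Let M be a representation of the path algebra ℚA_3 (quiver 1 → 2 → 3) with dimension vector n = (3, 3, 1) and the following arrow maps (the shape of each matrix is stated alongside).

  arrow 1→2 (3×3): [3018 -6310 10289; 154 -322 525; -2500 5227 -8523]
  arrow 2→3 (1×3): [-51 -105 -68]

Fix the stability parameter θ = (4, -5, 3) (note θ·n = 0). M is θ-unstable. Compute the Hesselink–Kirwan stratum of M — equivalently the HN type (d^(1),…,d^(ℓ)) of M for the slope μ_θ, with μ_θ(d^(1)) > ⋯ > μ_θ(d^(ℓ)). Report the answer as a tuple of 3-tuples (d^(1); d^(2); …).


Interval decomposition of M: I[1,1], I[1,2], I[1,3], I[2,2].
HN type (ℓ=4): μ^(1)=4; μ^(2)=3; μ^(3)=-1/2; μ^(4)=-5

((1, 0, 0); (0, 0, 1); (2, 2, 0); (0, 1, 0))


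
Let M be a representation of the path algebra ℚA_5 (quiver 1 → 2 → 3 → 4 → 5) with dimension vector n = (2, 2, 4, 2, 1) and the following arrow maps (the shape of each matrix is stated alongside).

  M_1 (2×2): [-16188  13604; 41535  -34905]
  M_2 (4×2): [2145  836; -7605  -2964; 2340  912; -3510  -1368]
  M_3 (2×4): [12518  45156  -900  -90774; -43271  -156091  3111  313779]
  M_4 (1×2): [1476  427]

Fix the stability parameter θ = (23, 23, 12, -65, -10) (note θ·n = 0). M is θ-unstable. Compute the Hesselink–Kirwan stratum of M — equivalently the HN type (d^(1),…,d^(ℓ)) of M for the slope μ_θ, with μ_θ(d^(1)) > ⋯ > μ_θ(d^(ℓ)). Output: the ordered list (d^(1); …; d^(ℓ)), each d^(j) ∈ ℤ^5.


Interval decomposition of M: I[1,1], I[1,2], I[2,5], I[3,3]^2, I[3,4].
HN type (ℓ=4): μ^(1)=23; μ^(2)=12; μ^(3)=-10; μ^(4)=-53/2

((2, 1, 0, 0, 0); (0, 0, 2, 0, 0); (0, 1, 1, 1, 1); (0, 0, 1, 1, 0))


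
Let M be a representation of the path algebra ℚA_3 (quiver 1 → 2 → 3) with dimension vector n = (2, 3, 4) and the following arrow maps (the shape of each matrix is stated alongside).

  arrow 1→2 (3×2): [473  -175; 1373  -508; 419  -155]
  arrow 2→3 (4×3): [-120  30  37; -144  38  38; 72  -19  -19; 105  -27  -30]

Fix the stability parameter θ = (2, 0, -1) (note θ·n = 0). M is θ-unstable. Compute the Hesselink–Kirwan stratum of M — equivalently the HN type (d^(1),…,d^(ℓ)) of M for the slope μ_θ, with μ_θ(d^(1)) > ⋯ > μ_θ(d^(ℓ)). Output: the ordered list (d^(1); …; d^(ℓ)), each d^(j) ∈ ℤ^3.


Barcode: M ≅ I[1,3]^2, I[2,3], I[3,3]. HN layers by μ_θ (3 steps, strictly decreasing):
  μ^(1)=1/3; μ^(2)=-1/2; μ^(3)=-1

((2, 2, 2); (0, 1, 1); (0, 0, 1))
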